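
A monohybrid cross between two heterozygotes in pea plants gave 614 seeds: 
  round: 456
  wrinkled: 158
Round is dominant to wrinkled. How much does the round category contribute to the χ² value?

0.044

For a monohybrid cross between heterozygotes with complete dominance, the expected phenotypic ratio is 3:1.
Expected counts for N = 614 under a 3:1 ratio (total parts = 4):
  round: 614 × 3/4 = 460.5
  wrinkled: 614 × 1/4 = 153.5
Contribution of round: (456 − 460.5)² / 460.5 = 0.0440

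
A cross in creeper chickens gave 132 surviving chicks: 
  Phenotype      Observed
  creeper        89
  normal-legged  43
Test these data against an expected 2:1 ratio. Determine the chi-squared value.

The 2:1 ratio has 3 parts, so with N = 132 the expected counts are:
  creeper: 132 × 2/3 = 88
  normal-legged: 132 × 1/3 = 44
χ² = Σ (O − E)² / E
  creeper: (89 − 88)² / 88 = 0.0114
  normal-legged: (43 − 44)² / 44 = 0.0227
χ² = 0.0114 + 0.0227 = 0.0341 ≈ 0.034

0.034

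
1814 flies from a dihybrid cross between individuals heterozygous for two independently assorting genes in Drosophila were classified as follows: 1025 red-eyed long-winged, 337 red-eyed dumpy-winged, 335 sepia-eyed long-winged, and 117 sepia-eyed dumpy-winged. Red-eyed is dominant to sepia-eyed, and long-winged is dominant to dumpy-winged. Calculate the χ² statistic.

A dihybrid F₂ with independent assortment and complete dominance at both loci gives a 9:3:3:1 phenotypic ratio.
Expected counts for N = 1814 under a 9:3:3:1 ratio (total parts = 16):
  red-eyed long-winged: 1814 × 9/16 = 1020.375
  red-eyed dumpy-winged: 1814 × 3/16 = 340.125
  sepia-eyed long-winged: 1814 × 3/16 = 340.125
  sepia-eyed dumpy-winged: 1814 × 1/16 = 113.375
χ² = Σ (O − E)² / E
  red-eyed long-winged: (1025 − 1020.375)² / 1020.375 = 0.0210
  red-eyed dumpy-winged: (337 − 340.125)² / 340.125 = 0.0287
  sepia-eyed long-winged: (335 − 340.125)² / 340.125 = 0.0772
  sepia-eyed dumpy-winged: (117 − 113.375)² / 113.375 = 0.1159
χ² = 0.0210 + 0.0287 + 0.0772 + 0.1159 = 0.2428 ≈ 0.243

0.243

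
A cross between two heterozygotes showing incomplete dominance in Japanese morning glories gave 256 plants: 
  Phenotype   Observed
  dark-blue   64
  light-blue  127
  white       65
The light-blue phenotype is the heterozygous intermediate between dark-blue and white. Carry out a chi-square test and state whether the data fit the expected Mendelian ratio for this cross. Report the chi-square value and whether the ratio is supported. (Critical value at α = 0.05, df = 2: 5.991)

0.023; consistent

With incomplete dominance, a heterozygote × heterozygote cross gives a 1:2:1 phenotypic ratio.
Under the 1:2:1 hypothesis (Σ ratio = 4, N = 256):
  dark-blue: 256 × 1/4 = 64
  light-blue: 256 × 2/4 = 128
  white: 256 × 1/4 = 64
χ² = Σ (O − E)² / E
  dark-blue: (64 − 64)² / 64 = 0.0000
  light-blue: (127 − 128)² / 128 = 0.0078
  white: (65 − 64)² / 64 = 0.0156
χ² = 0.0000 + 0.0078 + 0.0156 = 0.0234 ≈ 0.023
Degrees of freedom = 3 − 1 = 2; critical value at α = 0.05 is 5.991.
Since 0.023 < 5.991, we fail to reject the null hypothesis — the data are consistent with the 1:2:1 ratio.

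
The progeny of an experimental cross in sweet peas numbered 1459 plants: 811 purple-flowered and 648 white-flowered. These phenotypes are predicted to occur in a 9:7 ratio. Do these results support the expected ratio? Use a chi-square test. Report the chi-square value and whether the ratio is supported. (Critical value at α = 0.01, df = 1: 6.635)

0.261; consistent

The 9:7 ratio has 16 parts, so with N = 1459 the expected counts are:
  purple-flowered: 1459 × 9/16 = 820.6875
  white-flowered: 1459 × 7/16 = 638.3125
χ² = Σ (O − E)² / E
  purple-flowered: (811 − 820.6875)² / 820.6875 = 0.1144
  white-flowered: (648 − 638.3125)² / 638.3125 = 0.1470
χ² = 0.1144 + 0.1470 = 0.2614 ≈ 0.261
Degrees of freedom = 2 − 1 = 1; critical value at α = 0.01 is 6.635.
Since 0.261 < 6.635, we fail to reject the null hypothesis — the data are consistent with the 9:7 ratio.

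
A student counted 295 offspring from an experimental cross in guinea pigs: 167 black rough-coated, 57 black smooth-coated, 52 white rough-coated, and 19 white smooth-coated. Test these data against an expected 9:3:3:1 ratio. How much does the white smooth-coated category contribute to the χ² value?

The 9:3:3:1 ratio has 16 parts, so with N = 295 the expected counts are:
  black rough-coated: 295 × 9/16 = 165.9375
  black smooth-coated: 295 × 3/16 = 55.3125
  white rough-coated: 295 × 3/16 = 55.3125
  white smooth-coated: 295 × 1/16 = 18.4375
Contribution of white smooth-coated: (19 − 18.4375)² / 18.4375 = 0.0172

0.017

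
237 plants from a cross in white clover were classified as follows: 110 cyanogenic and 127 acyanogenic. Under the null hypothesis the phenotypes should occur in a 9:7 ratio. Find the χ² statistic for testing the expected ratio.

9.318

Under the 9:7 hypothesis (Σ ratio = 16, N = 237):
  cyanogenic: 237 × 9/16 = 133.3125
  acyanogenic: 237 × 7/16 = 103.6875
χ² = Σ (O − E)² / E
  cyanogenic: (110 − 133.3125)² / 133.3125 = 4.0767
  acyanogenic: (127 − 103.6875)² / 103.6875 = 5.2414
χ² = 4.0767 + 5.2414 = 9.3181 ≈ 9.318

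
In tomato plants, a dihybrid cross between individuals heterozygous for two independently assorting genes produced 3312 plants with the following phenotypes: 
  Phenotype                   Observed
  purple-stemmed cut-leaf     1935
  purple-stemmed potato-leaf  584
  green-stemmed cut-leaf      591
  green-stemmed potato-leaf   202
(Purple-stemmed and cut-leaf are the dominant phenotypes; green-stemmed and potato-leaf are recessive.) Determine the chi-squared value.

6.557

A dihybrid F₂ with independent assortment and complete dominance at both loci gives a 9:3:3:1 phenotypic ratio.
Total ratio parts = 16. Expected numbers out of 3312:
  purple-stemmed cut-leaf: 3312 × 9/16 = 1863
  purple-stemmed potato-leaf: 3312 × 3/16 = 621
  green-stemmed cut-leaf: 3312 × 3/16 = 621
  green-stemmed potato-leaf: 3312 × 1/16 = 207
χ² = Σ (O − E)² / E
  purple-stemmed cut-leaf: (1935 − 1863)² / 1863 = 2.7826
  purple-stemmed potato-leaf: (584 − 621)² / 621 = 2.2045
  green-stemmed cut-leaf: (591 − 621)² / 621 = 1.4493
  green-stemmed potato-leaf: (202 − 207)² / 207 = 0.1208
χ² = 2.7826 + 2.2045 + 1.4493 + 0.1208 = 6.5572 ≈ 6.557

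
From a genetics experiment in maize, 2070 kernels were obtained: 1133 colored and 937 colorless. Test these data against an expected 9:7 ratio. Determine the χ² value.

1.932

Total ratio parts = 16. Expected numbers out of 2070:
  colored: 2070 × 9/16 = 1164.375
  colorless: 2070 × 7/16 = 905.625
χ² = Σ (O − E)² / E
  colored: (1133 − 1164.375)² / 1164.375 = 0.8454
  colorless: (937 − 905.625)² / 905.625 = 1.0870
χ² = 0.8454 + 1.0870 = 1.9324 ≈ 1.932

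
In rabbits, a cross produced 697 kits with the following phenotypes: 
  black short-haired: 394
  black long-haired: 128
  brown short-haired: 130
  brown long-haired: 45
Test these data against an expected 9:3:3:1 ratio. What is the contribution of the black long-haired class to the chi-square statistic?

0.055

Total ratio parts = 16. Expected numbers out of 697:
  black short-haired: 697 × 9/16 = 392.0625
  black long-haired: 697 × 3/16 = 130.6875
  brown short-haired: 697 × 3/16 = 130.6875
  brown long-haired: 697 × 1/16 = 43.5625
Contribution of black long-haired: (128 − 130.6875)² / 130.6875 = 0.0553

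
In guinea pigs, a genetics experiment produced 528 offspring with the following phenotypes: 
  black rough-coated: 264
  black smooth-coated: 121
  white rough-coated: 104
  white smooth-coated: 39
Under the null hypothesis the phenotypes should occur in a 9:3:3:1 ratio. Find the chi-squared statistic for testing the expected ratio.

9.899

The 9:3:3:1 ratio has 16 parts, so with N = 528 the expected counts are:
  black rough-coated: 528 × 9/16 = 297
  black smooth-coated: 528 × 3/16 = 99
  white rough-coated: 528 × 3/16 = 99
  white smooth-coated: 528 × 1/16 = 33
χ² = Σ (O − E)² / E
  black rough-coated: (264 − 297)² / 297 = 3.6667
  black smooth-coated: (121 − 99)² / 99 = 4.8889
  white rough-coated: (104 − 99)² / 99 = 0.2525
  white smooth-coated: (39 − 33)² / 33 = 1.0909
χ² = 3.6667 + 4.8889 + 0.2525 + 1.0909 = 9.899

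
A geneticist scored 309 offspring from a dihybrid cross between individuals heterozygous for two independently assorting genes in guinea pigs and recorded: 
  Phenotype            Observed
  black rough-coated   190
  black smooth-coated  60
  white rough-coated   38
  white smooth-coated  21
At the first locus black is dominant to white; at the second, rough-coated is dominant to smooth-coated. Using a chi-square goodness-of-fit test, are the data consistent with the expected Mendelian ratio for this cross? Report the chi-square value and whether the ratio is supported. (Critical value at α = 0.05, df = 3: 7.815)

8.589; not consistent

A dihybrid F₂ with independent assortment and complete dominance at both loci gives a 9:3:3:1 phenotypic ratio.
Total ratio parts = 16. Expected numbers out of 309:
  black rough-coated: 309 × 9/16 = 173.8125
  black smooth-coated: 309 × 3/16 = 57.9375
  white rough-coated: 309 × 3/16 = 57.9375
  white smooth-coated: 309 × 1/16 = 19.3125
χ² = Σ (O − E)² / E
  black rough-coated: (190 − 173.8125)² / 173.8125 = 1.5076
  black smooth-coated: (60 − 57.9375)² / 57.9375 = 0.0734
  white rough-coated: (38 − 57.9375)² / 57.9375 = 6.8609
  white smooth-coated: (21 − 19.3125)² / 19.3125 = 0.1475
χ² = 1.5076 + 0.0734 + 6.8609 + 0.1475 = 8.5894 ≈ 8.589
Degrees of freedom = 4 − 1 = 3; critical value at α = 0.05 is 7.815.
Since 8.589 > 7.815, we reject the null hypothesis — the data do not fit the 9:3:3:1 ratio.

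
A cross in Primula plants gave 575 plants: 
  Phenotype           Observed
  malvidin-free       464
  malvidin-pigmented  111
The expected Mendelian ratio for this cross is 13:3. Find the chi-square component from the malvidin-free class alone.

0.022

The 13:3 ratio has 16 parts, so with N = 575 the expected counts are:
  malvidin-free: 575 × 13/16 = 467.1875
  malvidin-pigmented: 575 × 3/16 = 107.8125
Contribution of malvidin-free: (464 − 467.1875)² / 467.1875 = 0.0217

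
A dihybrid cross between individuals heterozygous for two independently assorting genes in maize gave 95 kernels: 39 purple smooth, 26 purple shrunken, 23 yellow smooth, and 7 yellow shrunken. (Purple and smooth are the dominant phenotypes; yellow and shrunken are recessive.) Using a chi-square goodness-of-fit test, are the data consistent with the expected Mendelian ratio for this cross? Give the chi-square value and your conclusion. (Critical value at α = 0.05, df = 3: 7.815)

9.365; not consistent

A dihybrid F₂ with independent assortment and complete dominance at both loci gives a 9:3:3:1 phenotypic ratio.
Under the 9:3:3:1 hypothesis (Σ ratio = 16, N = 95):
  purple smooth: 95 × 9/16 = 53.4375
  purple shrunken: 95 × 3/16 = 17.8125
  yellow smooth: 95 × 3/16 = 17.8125
  yellow shrunken: 95 × 1/16 = 5.9375
χ² = Σ (O − E)² / E
  purple smooth: (39 − 53.4375)² / 53.4375 = 3.9007
  purple shrunken: (26 − 17.8125)² / 17.8125 = 3.7634
  yellow smooth: (23 − 17.8125)² / 17.8125 = 1.5107
  yellow shrunken: (7 − 5.9375)² / 5.9375 = 0.1901
χ² = 3.9007 + 3.7634 + 1.5107 + 0.1901 = 9.3649 ≈ 9.365
Degrees of freedom = 4 − 1 = 3; critical value at α = 0.05 is 7.815.
Since 9.365 > 7.815, we reject the null hypothesis — the data do not fit the 9:3:3:1 ratio.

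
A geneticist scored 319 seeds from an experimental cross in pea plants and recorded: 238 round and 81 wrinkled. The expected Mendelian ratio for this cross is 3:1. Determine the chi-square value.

Total ratio parts = 4. Expected numbers out of 319:
  round: 319 × 3/4 = 239.25
  wrinkled: 319 × 1/4 = 79.75
χ² = Σ (O − E)² / E
  round: (238 − 239.25)² / 239.25 = 0.0065
  wrinkled: (81 − 79.75)² / 79.75 = 0.0196
χ² = 0.0065 + 0.0196 = 0.0261 ≈ 0.026

0.026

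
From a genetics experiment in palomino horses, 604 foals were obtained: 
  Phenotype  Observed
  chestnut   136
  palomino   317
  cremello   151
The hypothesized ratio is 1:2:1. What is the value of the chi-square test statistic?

Under the 1:2:1 hypothesis (Σ ratio = 4, N = 604):
  chestnut: 604 × 1/4 = 151
  palomino: 604 × 2/4 = 302
  cremello: 604 × 1/4 = 151
χ² = Σ (O − E)² / E
  chestnut: (136 − 151)² / 151 = 1.4901
  palomino: (317 − 302)² / 302 = 0.7450
  cremello: (151 − 151)² / 151 = 0.0000
χ² = 1.4901 + 0.7450 + 0.0000 = 2.2351 ≈ 2.235

2.235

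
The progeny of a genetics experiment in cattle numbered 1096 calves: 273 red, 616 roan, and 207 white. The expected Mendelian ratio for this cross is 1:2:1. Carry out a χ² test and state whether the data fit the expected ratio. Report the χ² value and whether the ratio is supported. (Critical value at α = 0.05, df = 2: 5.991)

The 1:2:1 ratio has 4 parts, so with N = 1096 the expected counts are:
  red: 1096 × 1/4 = 274
  roan: 1096 × 2/4 = 548
  white: 1096 × 1/4 = 274
χ² = Σ (O − E)² / E
  red: (273 − 274)² / 274 = 0.0036
  roan: (616 − 548)² / 548 = 8.4380
  white: (207 − 274)² / 274 = 16.3832
χ² = 0.0036 + 8.4380 + 16.3832 = 24.8248 ≈ 24.825
Degrees of freedom = 3 − 1 = 2; critical value at α = 0.05 is 5.991.
Since 24.825 > 5.991, we reject the null hypothesis — the data do not fit the 1:2:1 ratio.

24.825; not consistent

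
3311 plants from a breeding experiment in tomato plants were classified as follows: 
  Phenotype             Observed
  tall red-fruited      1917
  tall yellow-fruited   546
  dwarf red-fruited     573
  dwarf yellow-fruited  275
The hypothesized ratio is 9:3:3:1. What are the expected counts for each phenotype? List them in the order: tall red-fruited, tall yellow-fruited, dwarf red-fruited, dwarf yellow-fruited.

Under the 9:3:3:1 hypothesis (Σ ratio = 16, N = 3311):
  tall red-fruited: 3311 × 9/16 = 1862.4375
  tall yellow-fruited: 3311 × 3/16 = 620.8125
  dwarf red-fruited: 3311 × 3/16 = 620.8125
  dwarf yellow-fruited: 3311 × 1/16 = 206.9375

1862.4375, 620.8125, 620.8125, 206.9375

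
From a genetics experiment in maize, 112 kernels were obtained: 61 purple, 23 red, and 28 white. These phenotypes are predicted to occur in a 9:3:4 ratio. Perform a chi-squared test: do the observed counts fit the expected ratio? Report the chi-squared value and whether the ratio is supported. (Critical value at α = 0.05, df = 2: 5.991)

0.254; consistent

The 9:3:4 ratio has 16 parts, so with N = 112 the expected counts are:
  purple: 112 × 9/16 = 63
  red: 112 × 3/16 = 21
  white: 112 × 4/16 = 28
χ² = Σ (O − E)² / E
  purple: (61 − 63)² / 63 = 0.0635
  red: (23 − 21)² / 21 = 0.1905
  white: (28 − 28)² / 28 = 0.0000
χ² = 0.0635 + 0.1905 + 0.0000 = 0.254
Degrees of freedom = 3 − 1 = 2; critical value at α = 0.05 is 5.991.
Since 0.254 < 5.991, we fail to reject the null hypothesis — the data are consistent with the 9:3:4 ratio.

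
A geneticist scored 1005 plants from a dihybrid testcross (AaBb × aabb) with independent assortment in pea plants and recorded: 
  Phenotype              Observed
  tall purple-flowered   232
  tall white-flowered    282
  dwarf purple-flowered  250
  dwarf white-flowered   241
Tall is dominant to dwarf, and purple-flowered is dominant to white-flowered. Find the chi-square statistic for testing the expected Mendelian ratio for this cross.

5.663

A dihybrid testcross with independent assortment gives a 1:1:1:1 ratio.
Under the 1:1:1:1 hypothesis (Σ ratio = 4, N = 1005):
  tall purple-flowered: 1005 × 1/4 = 251.25
  tall white-flowered: 1005 × 1/4 = 251.25
  dwarf purple-flowered: 1005 × 1/4 = 251.25
  dwarf white-flowered: 1005 × 1/4 = 251.25
χ² = Σ (O − E)² / E
  tall purple-flowered: (232 − 251.25)² / 251.25 = 1.4749
  tall white-flowered: (282 − 251.25)² / 251.25 = 3.7634
  dwarf purple-flowered: (250 − 251.25)² / 251.25 = 0.0062
  dwarf white-flowered: (241 − 251.25)² / 251.25 = 0.4182
χ² = 1.4749 + 3.7634 + 0.0062 + 0.4182 = 5.6627 ≈ 5.663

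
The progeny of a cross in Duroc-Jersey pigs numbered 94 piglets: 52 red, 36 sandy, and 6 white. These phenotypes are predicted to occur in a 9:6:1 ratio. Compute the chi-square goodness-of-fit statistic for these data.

The 9:6:1 ratio has 16 parts, so with N = 94 the expected counts are:
  red: 94 × 9/16 = 52.875
  sandy: 94 × 6/16 = 35.25
  white: 94 × 1/16 = 5.875
χ² = Σ (O − E)² / E
  red: (52 − 52.875)² / 52.875 = 0.0145
  sandy: (36 − 35.25)² / 35.25 = 0.0160
  white: (6 − 5.875)² / 5.875 = 0.0027
χ² = 0.0145 + 0.0160 + 0.0027 = 0.0332 ≈ 0.033

0.033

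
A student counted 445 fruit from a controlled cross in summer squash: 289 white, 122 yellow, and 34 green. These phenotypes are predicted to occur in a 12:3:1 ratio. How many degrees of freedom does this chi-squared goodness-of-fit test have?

2

A goodness-of-fit test with 3 phenotype classes has df = 3 − 1 = 2.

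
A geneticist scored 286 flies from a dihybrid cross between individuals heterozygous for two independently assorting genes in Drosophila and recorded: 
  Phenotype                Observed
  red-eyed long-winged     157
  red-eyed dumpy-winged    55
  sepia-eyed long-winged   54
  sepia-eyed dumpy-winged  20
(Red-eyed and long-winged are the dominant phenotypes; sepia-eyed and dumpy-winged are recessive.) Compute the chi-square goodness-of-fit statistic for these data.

A dihybrid F₂ with independent assortment and complete dominance at both loci gives a 9:3:3:1 phenotypic ratio.
The 9:3:3:1 ratio has 16 parts, so with N = 286 the expected counts are:
  red-eyed long-winged: 286 × 9/16 = 160.875
  red-eyed dumpy-winged: 286 × 3/16 = 53.625
  sepia-eyed long-winged: 286 × 3/16 = 53.625
  sepia-eyed dumpy-winged: 286 × 1/16 = 17.875
χ² = Σ (O − E)² / E
  red-eyed long-winged: (157 − 160.875)² / 160.875 = 0.0933
  red-eyed dumpy-winged: (55 − 53.625)² / 53.625 = 0.0353
  sepia-eyed long-winged: (54 − 53.625)² / 53.625 = 0.0026
  sepia-eyed dumpy-winged: (20 − 17.875)² / 17.875 = 0.2526
χ² = 0.0933 + 0.0353 + 0.0026 + 0.2526 = 0.3838 ≈ 0.384

0.384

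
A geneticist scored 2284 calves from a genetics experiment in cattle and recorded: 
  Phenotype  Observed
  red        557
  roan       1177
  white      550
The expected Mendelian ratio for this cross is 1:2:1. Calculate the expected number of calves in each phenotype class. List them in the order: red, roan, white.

571, 1142, 571

Total ratio parts = 4. Expected numbers out of 2284:
  red: 2284 × 1/4 = 571
  roan: 2284 × 2/4 = 1142
  white: 2284 × 1/4 = 571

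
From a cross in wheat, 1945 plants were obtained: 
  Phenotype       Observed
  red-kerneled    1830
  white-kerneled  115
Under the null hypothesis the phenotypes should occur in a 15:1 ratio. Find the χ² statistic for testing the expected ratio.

Expected counts for N = 1945 under a 15:1 ratio (total parts = 16):
  red-kerneled: 1945 × 15/16 = 1823.4375
  white-kerneled: 1945 × 1/16 = 121.5625
χ² = Σ (O − E)² / E
  red-kerneled: (1830 − 1823.4375)² / 1823.4375 = 0.0236
  white-kerneled: (115 − 121.5625)² / 121.5625 = 0.3543
χ² = 0.0236 + 0.3543 = 0.3779 ≈ 0.378

0.378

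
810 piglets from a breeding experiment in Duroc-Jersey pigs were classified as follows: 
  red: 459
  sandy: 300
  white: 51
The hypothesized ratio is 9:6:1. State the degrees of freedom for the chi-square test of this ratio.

2

A goodness-of-fit test with 3 phenotype classes has df = 3 − 1 = 2.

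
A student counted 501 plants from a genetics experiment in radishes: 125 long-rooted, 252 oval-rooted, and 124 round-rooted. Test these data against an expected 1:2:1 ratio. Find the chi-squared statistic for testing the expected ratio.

Under the 1:2:1 hypothesis (Σ ratio = 4, N = 501):
  long-rooted: 501 × 1/4 = 125.25
  oval-rooted: 501 × 2/4 = 250.5
  round-rooted: 501 × 1/4 = 125.25
χ² = Σ (O − E)² / E
  long-rooted: (125 − 125.25)² / 125.25 = 0.0005
  oval-rooted: (252 − 250.5)² / 250.5 = 0.0090
  round-rooted: (124 − 125.25)² / 125.25 = 0.0125
χ² = 0.0005 + 0.0090 + 0.0125 = 0.022

0.022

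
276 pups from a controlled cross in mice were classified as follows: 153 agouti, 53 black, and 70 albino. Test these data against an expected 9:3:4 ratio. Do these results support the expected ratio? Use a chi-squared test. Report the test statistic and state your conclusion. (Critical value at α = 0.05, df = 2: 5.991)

0.077; consistent

Total ratio parts = 16. Expected numbers out of 276:
  agouti: 276 × 9/16 = 155.25
  black: 276 × 3/16 = 51.75
  albino: 276 × 4/16 = 69
χ² = Σ (O − E)² / E
  agouti: (153 − 155.25)² / 155.25 = 0.0326
  black: (53 − 51.75)² / 51.75 = 0.0302
  albino: (70 − 69)² / 69 = 0.0145
χ² = 0.0326 + 0.0302 + 0.0145 = 0.0773 ≈ 0.077
Degrees of freedom = 3 − 1 = 2; critical value at α = 0.05 is 5.991.
Since 0.077 < 5.991, we fail to reject the null hypothesis — the data are consistent with the 9:3:4 ratio.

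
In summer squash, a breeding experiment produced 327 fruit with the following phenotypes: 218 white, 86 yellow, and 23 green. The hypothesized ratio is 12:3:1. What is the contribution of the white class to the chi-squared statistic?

3.028

The 12:3:1 ratio has 16 parts, so with N = 327 the expected counts are:
  white: 327 × 12/16 = 245.25
  yellow: 327 × 3/16 = 61.3125
  green: 327 × 1/16 = 20.4375
Contribution of white: (218 − 245.25)² / 245.25 = 3.0278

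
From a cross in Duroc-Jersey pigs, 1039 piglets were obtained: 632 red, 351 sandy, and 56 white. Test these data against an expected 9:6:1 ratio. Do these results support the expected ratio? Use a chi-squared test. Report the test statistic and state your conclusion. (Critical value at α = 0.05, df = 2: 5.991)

8.930; not consistent

Expected counts for N = 1039 under a 9:6:1 ratio (total parts = 16):
  red: 1039 × 9/16 = 584.4375
  sandy: 1039 × 6/16 = 389.625
  white: 1039 × 1/16 = 64.9375
χ² = Σ (O − E)² / E
  red: (632 − 584.4375)² / 584.4375 = 3.8707
  sandy: (351 − 389.625)² / 389.625 = 3.8290
  white: (56 − 64.9375)² / 64.9375 = 1.2301
χ² = 3.8707 + 3.8290 + 1.2301 = 8.9298 ≈ 8.930
Degrees of freedom = 3 − 1 = 2; critical value at α = 0.05 is 5.991.
Since 8.930 > 5.991, we reject the null hypothesis — the data do not fit the 9:6:1 ratio.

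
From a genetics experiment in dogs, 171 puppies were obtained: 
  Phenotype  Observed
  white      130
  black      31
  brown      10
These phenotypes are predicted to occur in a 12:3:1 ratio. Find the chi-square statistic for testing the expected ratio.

0.103

Under the 12:3:1 hypothesis (Σ ratio = 16, N = 171):
  white: 171 × 12/16 = 128.25
  black: 171 × 3/16 = 32.0625
  brown: 171 × 1/16 = 10.6875
χ² = Σ (O − E)² / E
  white: (130 − 128.25)² / 128.25 = 0.0239
  black: (31 − 32.0625)² / 32.0625 = 0.0352
  brown: (10 − 10.6875)² / 10.6875 = 0.0442
χ² = 0.0239 + 0.0352 + 0.0442 = 0.1033 ≈ 0.103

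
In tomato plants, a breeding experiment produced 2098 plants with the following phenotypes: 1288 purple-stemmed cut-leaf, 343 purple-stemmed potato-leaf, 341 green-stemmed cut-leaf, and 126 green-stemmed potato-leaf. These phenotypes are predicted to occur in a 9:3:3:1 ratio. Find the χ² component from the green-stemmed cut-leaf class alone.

Expected counts for N = 2098 under a 9:3:3:1 ratio (total parts = 16):
  purple-stemmed cut-leaf: 2098 × 9/16 = 1180.125
  purple-stemmed potato-leaf: 2098 × 3/16 = 393.375
  green-stemmed cut-leaf: 2098 × 3/16 = 393.375
  green-stemmed potato-leaf: 2098 × 1/16 = 131.125
Contribution of green-stemmed cut-leaf: (341 − 393.375)² / 393.375 = 6.9733

6.973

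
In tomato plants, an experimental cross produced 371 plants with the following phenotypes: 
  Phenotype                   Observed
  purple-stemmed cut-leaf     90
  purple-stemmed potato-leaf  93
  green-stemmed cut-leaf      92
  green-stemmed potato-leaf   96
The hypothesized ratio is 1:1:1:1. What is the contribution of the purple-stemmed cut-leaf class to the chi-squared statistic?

0.082

Total ratio parts = 4. Expected numbers out of 371:
  purple-stemmed cut-leaf: 371 × 1/4 = 92.75
  purple-stemmed potato-leaf: 371 × 1/4 = 92.75
  green-stemmed cut-leaf: 371 × 1/4 = 92.75
  green-stemmed potato-leaf: 371 × 1/4 = 92.75
Contribution of purple-stemmed cut-leaf: (90 − 92.75)² / 92.75 = 0.0815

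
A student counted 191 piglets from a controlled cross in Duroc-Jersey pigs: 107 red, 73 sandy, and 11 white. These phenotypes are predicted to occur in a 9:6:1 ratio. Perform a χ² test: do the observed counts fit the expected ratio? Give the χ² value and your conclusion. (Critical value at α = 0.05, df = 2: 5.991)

Under the 9:6:1 hypothesis (Σ ratio = 16, N = 191):
  red: 191 × 9/16 = 107.4375
  sandy: 191 × 6/16 = 71.625
  white: 191 × 1/16 = 11.9375
χ² = Σ (O − E)² / E
  red: (107 − 107.4375)² / 107.4375 = 0.0018
  sandy: (73 − 71.625)² / 71.625 = 0.0264
  white: (11 − 11.9375)² / 11.9375 = 0.0736
χ² = 0.0018 + 0.0264 + 0.0736 = 0.1018 ≈ 0.102
Degrees of freedom = 3 − 1 = 2; critical value at α = 0.05 is 5.991.
Since 0.102 < 5.991, we fail to reject the null hypothesis — the data are consistent with the 9:6:1 ratio.

0.102; consistent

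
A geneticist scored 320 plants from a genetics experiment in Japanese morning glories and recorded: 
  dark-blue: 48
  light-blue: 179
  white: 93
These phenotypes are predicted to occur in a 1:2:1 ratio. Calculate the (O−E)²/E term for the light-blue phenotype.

2.256

Total ratio parts = 4. Expected numbers out of 320:
  dark-blue: 320 × 1/4 = 80
  light-blue: 320 × 2/4 = 160
  white: 320 × 1/4 = 80
Contribution of light-blue: (179 − 160)² / 160 = 2.2563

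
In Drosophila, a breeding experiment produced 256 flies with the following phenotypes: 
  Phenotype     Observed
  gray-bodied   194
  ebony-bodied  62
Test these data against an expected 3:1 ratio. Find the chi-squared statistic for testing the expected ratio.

Total ratio parts = 4. Expected numbers out of 256:
  gray-bodied: 256 × 3/4 = 192
  ebony-bodied: 256 × 1/4 = 64
χ² = Σ (O − E)² / E
  gray-bodied: (194 − 192)² / 192 = 0.0208
  ebony-bodied: (62 − 64)² / 64 = 0.0625
χ² = 0.0208 + 0.0625 = 0.0833 ≈ 0.083

0.083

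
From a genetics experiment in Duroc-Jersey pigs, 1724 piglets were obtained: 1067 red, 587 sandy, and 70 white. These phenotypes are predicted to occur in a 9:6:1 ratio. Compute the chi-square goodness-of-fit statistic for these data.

Under the 9:6:1 hypothesis (Σ ratio = 16, N = 1724):
  red: 1724 × 9/16 = 969.75
  sandy: 1724 × 6/16 = 646.5
  white: 1724 × 1/16 = 107.75
χ² = Σ (O − E)² / E
  red: (1067 − 969.75)² / 969.75 = 9.7526
  sandy: (587 − 646.5)² / 646.5 = 5.4760
  white: (70 − 107.75)² / 107.75 = 13.2256
χ² = 9.7526 + 5.4760 + 13.2256 = 28.4542 ≈ 28.454

28.454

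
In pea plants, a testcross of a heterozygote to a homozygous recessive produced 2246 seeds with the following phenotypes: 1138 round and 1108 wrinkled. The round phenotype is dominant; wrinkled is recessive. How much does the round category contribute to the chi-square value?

0.200

A testcross of a heterozygote (Aa × aa) gives a 1:1 phenotypic ratio.
Expected counts for N = 2246 under a 1:1 ratio (total parts = 2):
  round: 2246 × 1/2 = 1123
  wrinkled: 2246 × 1/2 = 1123
Contribution of round: (1138 − 1123)² / 1123 = 0.2004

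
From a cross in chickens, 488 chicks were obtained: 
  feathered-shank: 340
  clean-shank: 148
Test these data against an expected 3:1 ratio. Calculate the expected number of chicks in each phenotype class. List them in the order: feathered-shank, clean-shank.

Expected counts for N = 488 under a 3:1 ratio (total parts = 4):
  feathered-shank: 488 × 3/4 = 366
  clean-shank: 488 × 1/4 = 122

366, 122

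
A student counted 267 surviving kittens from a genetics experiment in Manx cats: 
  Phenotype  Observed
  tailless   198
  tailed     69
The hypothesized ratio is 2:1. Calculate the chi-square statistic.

6.742

Total ratio parts = 3. Expected numbers out of 267:
  tailless: 267 × 2/3 = 178
  tailed: 267 × 1/3 = 89
χ² = Σ (O − E)² / E
  tailless: (198 − 178)² / 178 = 2.2472
  tailed: (69 − 89)² / 89 = 4.4944
χ² = 2.2472 + 4.4944 = 6.7416 ≈ 6.742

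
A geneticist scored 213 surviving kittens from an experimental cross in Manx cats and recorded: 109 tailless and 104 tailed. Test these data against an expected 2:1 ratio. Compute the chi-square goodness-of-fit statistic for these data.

Total ratio parts = 3. Expected numbers out of 213:
  tailless: 213 × 2/3 = 142
  tailed: 213 × 1/3 = 71
χ² = Σ (O − E)² / E
  tailless: (109 − 142)² / 142 = 7.6690
  tailed: (104 − 71)² / 71 = 15.3380
χ² = 7.6690 + 15.3380 = 23.007

23.007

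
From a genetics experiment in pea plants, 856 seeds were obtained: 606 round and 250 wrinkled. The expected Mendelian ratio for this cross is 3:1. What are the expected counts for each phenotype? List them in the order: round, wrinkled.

642, 214

Expected counts for N = 856 under a 3:1 ratio (total parts = 4):
  round: 856 × 3/4 = 642
  wrinkled: 856 × 1/4 = 214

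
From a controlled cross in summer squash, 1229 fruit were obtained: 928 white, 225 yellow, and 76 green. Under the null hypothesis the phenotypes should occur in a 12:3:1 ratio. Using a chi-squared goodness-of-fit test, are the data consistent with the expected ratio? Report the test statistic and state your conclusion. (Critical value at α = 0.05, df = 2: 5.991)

The 12:3:1 ratio has 16 parts, so with N = 1229 the expected counts are:
  white: 1229 × 12/16 = 921.75
  yellow: 1229 × 3/16 = 230.4375
  green: 1229 × 1/16 = 76.8125
χ² = Σ (O − E)² / E
  white: (928 − 921.75)² / 921.75 = 0.0424
  yellow: (225 − 230.4375)² / 230.4375 = 0.1283
  green: (76 − 76.8125)² / 76.8125 = 0.0086
χ² = 0.0424 + 0.1283 + 0.0086 = 0.1793 ≈ 0.179
Degrees of freedom = 3 − 1 = 2; critical value at α = 0.05 is 5.991.
Since 0.179 < 5.991, we fail to reject the null hypothesis — the data are consistent with the 12:3:1 ratio.

0.179; consistent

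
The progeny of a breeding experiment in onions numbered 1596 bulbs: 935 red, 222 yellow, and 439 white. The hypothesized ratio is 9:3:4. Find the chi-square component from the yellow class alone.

Under the 9:3:4 hypothesis (Σ ratio = 16, N = 1596):
  red: 1596 × 9/16 = 897.75
  yellow: 1596 × 3/16 = 299.25
  white: 1596 × 4/16 = 399
Contribution of yellow: (222 − 299.25)² / 299.25 = 19.9417

19.942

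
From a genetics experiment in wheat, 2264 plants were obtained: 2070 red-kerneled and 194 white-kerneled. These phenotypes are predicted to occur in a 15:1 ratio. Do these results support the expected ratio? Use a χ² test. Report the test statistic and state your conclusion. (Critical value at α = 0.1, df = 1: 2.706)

Expected counts for N = 2264 under a 15:1 ratio (total parts = 16):
  red-kerneled: 2264 × 15/16 = 2122.5
  white-kerneled: 2264 × 1/16 = 141.5
χ² = Σ (O − E)² / E
  red-kerneled: (2070 − 2122.5)² / 2122.5 = 1.2986
  white-kerneled: (194 − 141.5)² / 141.5 = 19.4788
χ² = 1.2986 + 19.4788 = 20.7774 ≈ 20.777
Degrees of freedom = 2 − 1 = 1; critical value at α = 0.1 is 2.706.
Since 20.777 > 2.706, we reject the null hypothesis — the data do not fit the 15:1 ratio.

20.777; not consistent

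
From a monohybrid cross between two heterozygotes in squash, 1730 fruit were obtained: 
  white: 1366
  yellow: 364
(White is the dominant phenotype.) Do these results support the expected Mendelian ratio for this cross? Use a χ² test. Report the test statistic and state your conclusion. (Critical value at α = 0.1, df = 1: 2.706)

For a monohybrid cross between heterozygotes with complete dominance, the expected phenotypic ratio is 3:1.
Expected counts for N = 1730 under a 3:1 ratio (total parts = 4):
  white: 1730 × 3/4 = 1297.5
  yellow: 1730 × 1/4 = 432.5
χ² = Σ (O − E)² / E
  white: (1366 − 1297.5)² / 1297.5 = 3.6164
  yellow: (364 − 432.5)² / 432.5 = 10.8491
χ² = 3.6164 + 10.8491 = 14.4655 ≈ 14.466
Degrees of freedom = 2 − 1 = 1; critical value at α = 0.1 is 2.706.
Since 14.466 > 2.706, we reject the null hypothesis — the data do not fit the 3:1 ratio.

14.466; not consistent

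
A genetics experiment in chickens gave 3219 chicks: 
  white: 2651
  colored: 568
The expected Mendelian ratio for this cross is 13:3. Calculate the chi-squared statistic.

2.579

Total ratio parts = 16. Expected numbers out of 3219:
  white: 3219 × 13/16 = 2615.4375
  colored: 3219 × 3/16 = 603.5625
χ² = Σ (O − E)² / E
  white: (2651 − 2615.4375)² / 2615.4375 = 0.4835
  colored: (568 − 603.5625)² / 603.5625 = 2.0954
χ² = 0.4835 + 2.0954 = 2.5789 ≈ 2.579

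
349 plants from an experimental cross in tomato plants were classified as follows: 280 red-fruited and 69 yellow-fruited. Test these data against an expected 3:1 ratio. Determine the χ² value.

Under the 3:1 hypothesis (Σ ratio = 4, N = 349):
  red-fruited: 349 × 3/4 = 261.75
  yellow-fruited: 349 × 1/4 = 87.25
χ² = Σ (O − E)² / E
  red-fruited: (280 − 261.75)² / 261.75 = 1.2724
  yellow-fruited: (69 − 87.25)² / 87.25 = 3.8173
χ² = 1.2724 + 3.8173 = 5.0897 ≈ 5.090

5.090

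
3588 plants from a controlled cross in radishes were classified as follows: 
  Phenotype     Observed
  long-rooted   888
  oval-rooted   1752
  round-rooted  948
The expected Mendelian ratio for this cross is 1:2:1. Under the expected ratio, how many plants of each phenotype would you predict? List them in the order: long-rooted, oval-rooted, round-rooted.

897, 1794, 897

The 1:2:1 ratio has 4 parts, so with N = 3588 the expected counts are:
  long-rooted: 3588 × 1/4 = 897
  oval-rooted: 3588 × 2/4 = 1794
  round-rooted: 3588 × 1/4 = 897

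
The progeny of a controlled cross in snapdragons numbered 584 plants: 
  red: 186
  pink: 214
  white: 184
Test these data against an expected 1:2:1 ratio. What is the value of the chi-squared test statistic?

41.685

The 1:2:1 ratio has 4 parts, so with N = 584 the expected counts are:
  red: 584 × 1/4 = 146
  pink: 584 × 2/4 = 292
  white: 584 × 1/4 = 146
χ² = Σ (O − E)² / E
  red: (186 − 146)² / 146 = 10.9589
  pink: (214 − 292)² / 292 = 20.8356
  white: (184 − 146)² / 146 = 9.8904
χ² = 10.9589 + 20.8356 + 9.8904 = 41.6849 ≈ 41.685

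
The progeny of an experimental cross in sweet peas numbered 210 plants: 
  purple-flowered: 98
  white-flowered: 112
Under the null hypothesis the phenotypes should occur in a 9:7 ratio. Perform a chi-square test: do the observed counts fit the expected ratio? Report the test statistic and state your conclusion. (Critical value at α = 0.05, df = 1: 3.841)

7.837; not consistent

Expected counts for N = 210 under a 9:7 ratio (total parts = 16):
  purple-flowered: 210 × 9/16 = 118.125
  white-flowered: 210 × 7/16 = 91.875
χ² = Σ (O − E)² / E
  purple-flowered: (98 − 118.125)² / 118.125 = 3.4287
  white-flowered: (112 − 91.875)² / 91.875 = 4.4083
χ² = 3.4287 + 4.4083 = 7.837
Degrees of freedom = 2 − 1 = 1; critical value at α = 0.05 is 3.841.
Since 7.837 > 3.841, we reject the null hypothesis — the data do not fit the 9:7 ratio.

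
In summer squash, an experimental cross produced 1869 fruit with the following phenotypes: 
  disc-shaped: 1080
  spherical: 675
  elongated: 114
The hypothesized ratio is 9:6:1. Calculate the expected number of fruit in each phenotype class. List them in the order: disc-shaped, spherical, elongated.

1051.3125, 700.875, 116.8125

Expected counts for N = 1869 under a 9:6:1 ratio (total parts = 16):
  disc-shaped: 1869 × 9/16 = 1051.3125
  spherical: 1869 × 6/16 = 700.875
  elongated: 1869 × 1/16 = 116.8125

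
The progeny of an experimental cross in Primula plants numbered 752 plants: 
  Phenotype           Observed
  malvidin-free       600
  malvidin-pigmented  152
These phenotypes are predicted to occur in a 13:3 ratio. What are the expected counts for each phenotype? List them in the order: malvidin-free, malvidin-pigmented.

611, 141

Total ratio parts = 16. Expected numbers out of 752:
  malvidin-free: 752 × 13/16 = 611
  malvidin-pigmented: 752 × 3/16 = 141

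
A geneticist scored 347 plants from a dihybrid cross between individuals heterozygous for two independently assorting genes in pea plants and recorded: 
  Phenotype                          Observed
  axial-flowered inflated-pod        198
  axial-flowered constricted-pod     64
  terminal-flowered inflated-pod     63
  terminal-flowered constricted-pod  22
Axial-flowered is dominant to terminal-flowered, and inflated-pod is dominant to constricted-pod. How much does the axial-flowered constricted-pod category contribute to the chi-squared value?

0.017

A dihybrid F₂ with independent assortment and complete dominance at both loci gives a 9:3:3:1 phenotypic ratio.
Expected counts for N = 347 under a 9:3:3:1 ratio (total parts = 16):
  axial-flowered inflated-pod: 347 × 9/16 = 195.1875
  axial-flowered constricted-pod: 347 × 3/16 = 65.0625
  terminal-flowered inflated-pod: 347 × 3/16 = 65.0625
  terminal-flowered constricted-pod: 347 × 1/16 = 21.6875
Contribution of axial-flowered constricted-pod: (64 − 65.0625)² / 65.0625 = 0.0174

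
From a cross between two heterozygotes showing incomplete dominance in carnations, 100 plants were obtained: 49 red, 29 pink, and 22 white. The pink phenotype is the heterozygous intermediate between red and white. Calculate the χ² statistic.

With incomplete dominance, a heterozygote × heterozygote cross gives a 1:2:1 phenotypic ratio.
Under the 1:2:1 hypothesis (Σ ratio = 4, N = 100):
  red: 100 × 1/4 = 25
  pink: 100 × 2/4 = 50
  white: 100 × 1/4 = 25
χ² = Σ (O − E)² / E
  red: (49 − 25)² / 25 = 23.0400
  pink: (29 − 50)² / 50 = 8.8200
  white: (22 − 25)² / 25 = 0.3600
χ² = 23.0400 + 8.8200 + 0.3600 = 32.220

32.220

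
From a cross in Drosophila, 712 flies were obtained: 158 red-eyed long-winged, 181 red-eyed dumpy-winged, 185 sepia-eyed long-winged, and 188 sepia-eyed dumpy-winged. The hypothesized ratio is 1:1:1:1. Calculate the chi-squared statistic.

The 1:1:1:1 ratio has 4 parts, so with N = 712 the expected counts are:
  red-eyed long-winged: 712 × 1/4 = 178
  red-eyed dumpy-winged: 712 × 1/4 = 178
  sepia-eyed long-winged: 712 × 1/4 = 178
  sepia-eyed dumpy-winged: 712 × 1/4 = 178
χ² = Σ (O − E)² / E
  red-eyed long-winged: (158 − 178)² / 178 = 2.2472
  red-eyed dumpy-winged: (181 − 178)² / 178 = 0.0506
  sepia-eyed long-winged: (185 − 178)² / 178 = 0.2753
  sepia-eyed dumpy-winged: (188 − 178)² / 178 = 0.5618
χ² = 2.2472 + 0.0506 + 0.2753 + 0.5618 = 3.1349 ≈ 3.135

3.135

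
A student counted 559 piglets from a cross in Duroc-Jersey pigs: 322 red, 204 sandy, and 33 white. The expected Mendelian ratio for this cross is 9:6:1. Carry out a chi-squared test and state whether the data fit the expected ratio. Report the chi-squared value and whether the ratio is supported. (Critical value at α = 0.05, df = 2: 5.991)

The 9:6:1 ratio has 16 parts, so with N = 559 the expected counts are:
  red: 559 × 9/16 = 314.4375
  sandy: 559 × 6/16 = 209.625
  white: 559 × 1/16 = 34.9375
χ² = Σ (O − E)² / E
  red: (322 − 314.4375)² / 314.4375 = 0.1819
  sandy: (204 − 209.625)² / 209.625 = 0.1509
  white: (33 − 34.9375)² / 34.9375 = 0.1074
χ² = 0.1819 + 0.1509 + 0.1074 = 0.4402 ≈ 0.440
Degrees of freedom = 3 − 1 = 2; critical value at α = 0.05 is 5.991.
Since 0.440 < 5.991, we fail to reject the null hypothesis — the data are consistent with the 9:6:1 ratio.

0.440; consistent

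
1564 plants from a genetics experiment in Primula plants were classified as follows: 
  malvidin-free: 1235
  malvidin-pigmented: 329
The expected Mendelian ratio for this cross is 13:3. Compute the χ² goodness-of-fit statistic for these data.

5.364

Under the 13:3 hypothesis (Σ ratio = 16, N = 1564):
  malvidin-free: 1564 × 13/16 = 1270.75
  malvidin-pigmented: 1564 × 3/16 = 293.25
χ² = Σ (O − E)² / E
  malvidin-free: (1235 − 1270.75)² / 1270.75 = 1.0058
  malvidin-pigmented: (329 − 293.25)² / 293.25 = 4.3583
χ² = 1.0058 + 4.3583 = 5.3641 ≈ 5.364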